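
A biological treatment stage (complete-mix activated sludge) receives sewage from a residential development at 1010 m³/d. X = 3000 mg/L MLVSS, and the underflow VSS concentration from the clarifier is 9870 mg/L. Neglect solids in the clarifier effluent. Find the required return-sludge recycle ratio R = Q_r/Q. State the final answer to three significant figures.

R ≈ 0.437

Solids balance on the clarifier gives (1+R)X = R·X_r, so R = X/(X_r − X) = 3000 / (9870 − 3000) = 0.4367.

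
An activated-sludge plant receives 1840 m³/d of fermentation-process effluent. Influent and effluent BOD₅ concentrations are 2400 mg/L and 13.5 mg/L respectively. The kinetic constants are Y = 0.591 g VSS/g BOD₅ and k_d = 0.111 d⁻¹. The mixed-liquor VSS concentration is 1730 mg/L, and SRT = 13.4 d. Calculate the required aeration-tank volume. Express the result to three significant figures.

V ≈ 8080 m³

Steady-state biomass mass balance: V·X·(1 + k_d·θ_c) = Y·Q·(S₀ − S)·θ_c, so V = 0.591 × 1840 × (2400 − 13.5) × 13.4 / [1730 × (1 + 0.111 × 13.4)] = 3.48×10^7 / 4303 = 8081 m³.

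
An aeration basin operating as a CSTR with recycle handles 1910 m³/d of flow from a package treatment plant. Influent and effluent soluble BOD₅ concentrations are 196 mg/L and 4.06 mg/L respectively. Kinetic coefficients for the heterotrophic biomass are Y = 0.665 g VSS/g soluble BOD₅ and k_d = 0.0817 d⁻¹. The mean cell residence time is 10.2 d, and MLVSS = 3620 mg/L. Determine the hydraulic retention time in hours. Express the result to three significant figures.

From the SRT design equation V = Y Q (S₀−S) θ_c / [X (1 + k_d θ_c)] = 0.665 × 1910 × (196 − 4.06) × 10.2 / [3620 × (1 + 0.0817 × 10.2)] = 2.49×10^6 / 6637 = 374.7 m³.
τ = V/Q = 374.7/1910 = 0.1962 d, or 4.708 h.

τ ≈ 4.71 h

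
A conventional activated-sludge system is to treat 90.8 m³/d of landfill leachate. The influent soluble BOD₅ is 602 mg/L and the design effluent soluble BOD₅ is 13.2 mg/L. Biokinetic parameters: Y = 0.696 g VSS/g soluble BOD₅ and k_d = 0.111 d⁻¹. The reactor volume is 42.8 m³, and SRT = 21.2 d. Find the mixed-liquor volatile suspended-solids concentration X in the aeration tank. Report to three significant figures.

X = Y·Q·ΔS·θ_c / [V·(1 + k_d θ_c)] = 0.696 × 90.8 × (602 − 13.2) × 21.2 / [42.8 × (1 + 0.111 × 21.2)] = 5497 mg/L.

X ≈ 5500 mg/L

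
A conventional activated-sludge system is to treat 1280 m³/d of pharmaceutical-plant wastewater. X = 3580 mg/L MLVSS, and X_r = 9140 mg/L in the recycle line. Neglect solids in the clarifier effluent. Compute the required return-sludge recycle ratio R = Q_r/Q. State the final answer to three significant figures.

R = Q_r/Q = X/(X_r − X) = 3580 / (9140 − 3580) = 0.6439.

R ≈ 0.644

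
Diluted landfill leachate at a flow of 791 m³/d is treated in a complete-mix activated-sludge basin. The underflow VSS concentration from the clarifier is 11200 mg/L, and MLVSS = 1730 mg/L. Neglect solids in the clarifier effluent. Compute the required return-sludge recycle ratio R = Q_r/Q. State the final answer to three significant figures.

R ≈ 0.183

Mass balance around the secondary clarifier (neglecting effluent solids): R = X / (X_r − X) = 1730 / (11200 − 1730) = 0.1827.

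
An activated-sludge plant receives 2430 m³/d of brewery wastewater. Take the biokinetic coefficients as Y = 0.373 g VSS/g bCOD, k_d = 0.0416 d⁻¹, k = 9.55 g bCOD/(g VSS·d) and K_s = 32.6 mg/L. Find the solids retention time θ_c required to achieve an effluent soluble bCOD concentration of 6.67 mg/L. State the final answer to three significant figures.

At the target effluent, Y k S/(K_s+S) = 0.373×9.55×6.67/39.27 = 0.6050 d⁻¹.
θ_c = 1/(μ − k_d) = 1/(0.6050 − 0.0416) = 1/0.5634 = 1.775 d.

θ_c ≈ 1.77 d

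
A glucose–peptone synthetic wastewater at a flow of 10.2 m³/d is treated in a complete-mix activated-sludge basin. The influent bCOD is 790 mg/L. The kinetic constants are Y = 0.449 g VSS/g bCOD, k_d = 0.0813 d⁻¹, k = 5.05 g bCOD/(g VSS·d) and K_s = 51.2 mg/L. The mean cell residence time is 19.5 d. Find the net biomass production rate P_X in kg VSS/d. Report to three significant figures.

P_X ≈ 1.39 kg VSS/d

From the Monod/SRT balance for a CMAS, S = K_s·(1+k_d θ_c)/[θ_c·(Y k − k_d) − 1] = 51.2 × (1 + 0.0813 × 19.5) / [19.5 × (0.449 × 5.05 − 0.0813) − 1] = 132.4 / 41.63 = 3.180 mg/L.
Correct the yield for decay: Y_obs = Y/(1 + k_d θ_c) = 0.449 / (1 + 0.0813 × 19.5) = 0.449 / 2.585 = 0.1737.
Q·(S₀ − S) = 10.2 × (790 − 3.18) × 10⁻³ = 8.026 kg/d removed.
Biomass produced: P_X = Y_obs·Q·ΔS = 0.1737 × 8.026 ≈ 1.394 kg VSS/d.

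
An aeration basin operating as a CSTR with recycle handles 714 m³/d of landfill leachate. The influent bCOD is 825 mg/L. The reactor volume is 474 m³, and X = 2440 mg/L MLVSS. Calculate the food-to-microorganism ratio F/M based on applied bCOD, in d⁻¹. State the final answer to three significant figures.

F/M ≈ 0.509 d⁻¹

F/M = applied load / biomass = Q·S₀/(V·X) = 714 × 825 / (474.0 × 2440) = 0.5093 d⁻¹.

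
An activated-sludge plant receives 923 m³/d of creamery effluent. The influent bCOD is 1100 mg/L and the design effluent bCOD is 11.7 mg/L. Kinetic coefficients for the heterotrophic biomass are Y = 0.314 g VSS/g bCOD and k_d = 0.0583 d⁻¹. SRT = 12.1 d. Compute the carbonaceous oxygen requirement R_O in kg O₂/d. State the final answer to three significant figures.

Correct the yield for decay: Y_obs = Y/(1 + k_d θ_c) = 0.314 / (1 + 0.0583 × 12.1) = 0.314 / 1.705 = 0.1841.
ΔS = 1100 − 11.7 = 1088 mg/L, so the substrate removal rate is 923 × 1088/1000 = 1005 kg bCOD/d.
Biomass synthesised: P_X = Y_obs × 1005 = 184.9 kg VSS/d.
R_O = Q·(S₀ − S) − 1.42·P_X = 1005 − 1.42 × 184.9 = 741.9 kg O₂/d.

R_O ≈ 742 kg O₂/d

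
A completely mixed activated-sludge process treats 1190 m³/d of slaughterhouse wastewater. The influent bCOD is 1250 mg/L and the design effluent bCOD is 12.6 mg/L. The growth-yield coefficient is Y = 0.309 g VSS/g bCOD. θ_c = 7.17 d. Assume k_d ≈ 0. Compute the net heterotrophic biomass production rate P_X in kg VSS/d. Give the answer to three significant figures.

Since k_d ≈ 0, Y_obs = Y = 0.309 g VSS/g bCOD.
Substrate removed = Q·(S₀ − S) = 1190 m³/d × (1250 − 12.6) g/m³ = 1.47×10^6 g/d = 1473 kg/d.
Biomass produced: P_X = Y_obs·Q·ΔS = 0.3090 × 1473 ≈ 455.0 kg VSS/d.

P_X ≈ 455 kg VSS/d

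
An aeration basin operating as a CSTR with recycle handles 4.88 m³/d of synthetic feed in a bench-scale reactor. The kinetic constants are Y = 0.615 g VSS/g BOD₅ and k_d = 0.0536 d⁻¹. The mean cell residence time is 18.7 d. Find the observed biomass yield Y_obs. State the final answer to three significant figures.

Observed yield with endogenous decay: Y_obs = Y / (1 + k_d·θ_c) = 0.615 / (1 + 0.0536 × 18.7) = 0.615 / 2.002 = 0.3071 g VSS/g BOD₅.

Y_obs ≈ 0.307 g VSS/g BOD₅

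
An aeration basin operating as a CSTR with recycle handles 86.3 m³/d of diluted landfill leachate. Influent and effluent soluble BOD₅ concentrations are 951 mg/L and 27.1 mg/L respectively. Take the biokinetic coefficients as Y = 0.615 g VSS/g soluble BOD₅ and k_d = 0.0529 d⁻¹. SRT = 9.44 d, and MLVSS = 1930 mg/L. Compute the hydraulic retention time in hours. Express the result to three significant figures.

Steady-state biomass mass balance: V·X·(1 + k_d·θ_c) = Y·Q·(S₀ − S)·θ_c, so V = 0.615 × 86.3 × (951 − 27.1) × 9.44 / [1930 × (1 + 0.0529 × 9.44)] = 4.63×10^5 / 2894 = 160.0 m³.
τ = V/Q = 160.0/86.3 = 1.854 d, or 44.49 h.

τ ≈ 44.5 h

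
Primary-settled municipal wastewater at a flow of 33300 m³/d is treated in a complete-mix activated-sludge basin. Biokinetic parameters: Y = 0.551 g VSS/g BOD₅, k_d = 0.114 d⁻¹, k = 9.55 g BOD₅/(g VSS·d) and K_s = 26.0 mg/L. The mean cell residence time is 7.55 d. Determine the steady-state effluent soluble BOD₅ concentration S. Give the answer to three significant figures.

For a completely mixed reactor with recycle the Lawrence–McCarty relation gives S = K_s·(1 + k_d·θ_c) / [θ_c·(Y·k − k_d) − 1] = 26.0 × (1 + 0.114 × 7.55) / [7.55 × (0.551 × 9.55 − 0.114) − 1] = 48.38 / 37.87 = 1.278 mg/L.

S ≈ 1.28 mg/L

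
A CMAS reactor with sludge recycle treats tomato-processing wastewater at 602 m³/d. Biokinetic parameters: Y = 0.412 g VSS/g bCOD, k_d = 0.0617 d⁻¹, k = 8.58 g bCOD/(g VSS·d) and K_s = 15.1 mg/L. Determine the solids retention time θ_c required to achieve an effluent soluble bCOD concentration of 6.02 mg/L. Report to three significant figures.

θ_c ≈ 1.06 d

Specific growth rate at S = 6.02 mg/L: μ = YkS/(K_s+S) = 0.412·8.58·6.02/(15.1+6.02) = 1.008 d⁻¹.
Then 1/θ_c = μ − k_d = 1.008 − 0.0617 = 0.9459 d⁻¹, giving θ_c = 1.057 d.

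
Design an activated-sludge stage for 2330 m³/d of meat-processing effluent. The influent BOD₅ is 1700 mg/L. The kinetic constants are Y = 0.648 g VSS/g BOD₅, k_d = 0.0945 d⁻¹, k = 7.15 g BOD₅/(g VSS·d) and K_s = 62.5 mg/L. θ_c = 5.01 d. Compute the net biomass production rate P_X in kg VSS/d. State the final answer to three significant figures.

P_X ≈ 1740 kg VSS/d

For a completely mixed reactor with recycle the Lawrence–McCarty relation gives S = K_s·(1 + k_d·θ_c) / [θ_c·(Y·k − k_d) − 1] = 62.5 × (1 + 0.0945 × 5.01) / [5.01 × (0.648 × 7.15 − 0.0945) − 1] = 92.09 / 21.74 = 4.236 mg/L.
The observed yield is Y_obs = Y/(1 + k_d·θ_c) = 0.648 / (1 + 0.0945 × 5.01) = 0.648 / 1.473 = 0.4398 g VSS per g BOD₅ removed.
Q·(S₀ − S) = 2330 × (1700 − 4.24) × 10⁻³ = 3951 kg/d removed.
So the net sludge growth is P_X = 0.4398 × 3951 = 1738 kg VSS/d.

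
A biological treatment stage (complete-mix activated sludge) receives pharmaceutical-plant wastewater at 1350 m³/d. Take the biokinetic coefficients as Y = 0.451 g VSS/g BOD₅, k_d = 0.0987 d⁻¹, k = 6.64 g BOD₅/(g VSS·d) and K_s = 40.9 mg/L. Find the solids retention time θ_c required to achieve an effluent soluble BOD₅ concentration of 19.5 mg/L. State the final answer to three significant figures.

Specific growth rate at S = 19.5 mg/L: μ = YkS/(K_s+S) = 0.451·6.64·19.5/(40.9+19.5) = 0.9668 d⁻¹.
θ_c = 1/(μ − k_d) = 1/(0.9668 − 0.0987) = 1/0.8681 = 1.152 d.

θ_c ≈ 1.15 d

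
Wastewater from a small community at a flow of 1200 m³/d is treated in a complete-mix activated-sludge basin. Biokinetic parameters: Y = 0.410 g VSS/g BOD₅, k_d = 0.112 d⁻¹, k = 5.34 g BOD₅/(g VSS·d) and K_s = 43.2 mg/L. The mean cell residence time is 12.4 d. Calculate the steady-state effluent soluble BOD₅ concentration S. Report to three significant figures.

S ≈ 4.17 mg/L

For a completely mixed reactor with recycle the Lawrence–McCarty relation gives S = K_s·(1 + k_d·θ_c) / [θ_c·(Y·k − k_d) − 1] = 43.2 × (1 + 0.112 × 12.4) / [12.4 × (0.410 × 5.34 − 0.112) − 1] = 103.2 / 24.76 = 4.168 mg/L.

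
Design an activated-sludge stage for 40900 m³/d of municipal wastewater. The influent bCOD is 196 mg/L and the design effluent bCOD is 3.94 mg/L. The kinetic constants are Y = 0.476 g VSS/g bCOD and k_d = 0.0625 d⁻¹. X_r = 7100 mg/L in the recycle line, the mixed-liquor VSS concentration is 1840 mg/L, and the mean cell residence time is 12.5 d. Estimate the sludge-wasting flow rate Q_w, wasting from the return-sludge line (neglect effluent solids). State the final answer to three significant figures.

Steady-state biomass mass balance: V·X·(1 + k_d·θ_c) = Y·Q·(S₀ − S)·θ_c, so V = 0.476 × 40900 × (196 − 3.94) × 12.5 / [1840 × (1 + 0.0625 × 12.5)] = 4.67×10^7 / 3278 = 14260 m³.
Wasting from the return line (neglecting effluent solids): Q_w = V·X / (θ_c·X_r) = 14260 × 1840 / (12.5 × 7100) = 295.7 m³/d.

Q_w ≈ 296 m³/d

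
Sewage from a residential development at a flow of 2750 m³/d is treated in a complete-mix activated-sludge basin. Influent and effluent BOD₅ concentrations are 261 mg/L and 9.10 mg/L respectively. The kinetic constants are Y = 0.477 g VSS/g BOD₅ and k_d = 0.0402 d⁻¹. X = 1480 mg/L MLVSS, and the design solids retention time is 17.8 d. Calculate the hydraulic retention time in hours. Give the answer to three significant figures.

Steady-state biomass mass balance: V·X·(1 + k_d·θ_c) = Y·Q·(S₀ − S)·θ_c, so V = 0.477 × 2750 × (261 − 9.10) × 17.8 / [1480 × (1 + 0.0402 × 17.8)] = 5.88×10^6 / 2539 = 2316 m³.
Hydraulic retention time τ = V/Q = 2316 / 2750 = 0.8424 d = 20.22 h.

τ ≈ 20.2 h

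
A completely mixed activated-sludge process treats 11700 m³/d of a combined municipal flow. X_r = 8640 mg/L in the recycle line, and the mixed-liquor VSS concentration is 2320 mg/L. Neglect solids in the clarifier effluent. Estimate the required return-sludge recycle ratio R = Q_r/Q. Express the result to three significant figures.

R ≈ 0.367

Mass balance around the secondary clarifier (neglecting effluent solids): R = X / (X_r − X) = 2320 / (8640 − 2320) = 0.3671.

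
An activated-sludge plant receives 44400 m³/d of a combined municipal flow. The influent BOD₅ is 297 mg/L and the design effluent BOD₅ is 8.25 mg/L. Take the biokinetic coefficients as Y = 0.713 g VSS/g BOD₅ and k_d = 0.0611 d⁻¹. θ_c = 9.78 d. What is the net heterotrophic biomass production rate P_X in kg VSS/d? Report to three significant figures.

The observed yield is Y_obs = Y/(1 + k_d·θ_c) = 0.713 / (1 + 0.0611 × 9.78) = 0.713 / 1.598 = 0.4463 g VSS per g BOD₅ removed.
Q·(S₀ − S) = 44400 × (297 − 8.25) × 10⁻³ = 12820 kg/d removed.
P_X = Y_obs · Q(S₀ − S) = 0.4463 × 12820 = 5722 kg VSS/d.

P_X ≈ 5720 kg VSS/d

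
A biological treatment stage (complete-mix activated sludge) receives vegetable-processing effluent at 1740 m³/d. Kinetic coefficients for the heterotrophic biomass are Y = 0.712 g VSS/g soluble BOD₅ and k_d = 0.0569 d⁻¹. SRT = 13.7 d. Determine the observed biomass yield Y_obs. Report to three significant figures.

Correct the yield for decay: Y_obs = Y/(1 + k_d θ_c) = 0.712 / (1 + 0.0569 × 13.7) = 0.712 / 1.780 = 0.4001.

Y_obs ≈ 0.400 g VSS/g soluble BOD₅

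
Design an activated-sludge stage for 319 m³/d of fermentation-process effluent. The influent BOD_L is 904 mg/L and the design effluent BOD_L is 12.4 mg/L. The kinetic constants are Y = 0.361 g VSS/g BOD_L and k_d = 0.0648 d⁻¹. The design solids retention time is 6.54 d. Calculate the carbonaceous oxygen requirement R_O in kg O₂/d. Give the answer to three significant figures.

R_O ≈ 182 kg O₂/d

Y_obs = Y / (1 + k_d θ_c) = 0.361 / (1 + 0.0648 × 6.54) = 0.361 / 1.424 = 0.2535.
Q·(S₀ − S) = 319 × (904 − 12.4) × 10⁻³ = 284.4 kg/d removed.
P_X = Y_obs·Q·(S₀ − S) = 0.2535 × 284.4 = 72.11 kg VSS/d.
Carbonaceous O₂ demand = substrate oxidised − cell-mass equivalent = 284.4 − 1.42 × 72.11 = 182.0 kg O₂/d.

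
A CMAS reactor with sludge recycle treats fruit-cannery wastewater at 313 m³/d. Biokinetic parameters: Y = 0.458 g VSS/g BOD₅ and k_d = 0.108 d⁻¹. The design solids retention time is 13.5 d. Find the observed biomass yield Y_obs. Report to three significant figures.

The observed yield is Y_obs = Y/(1 + k_d·θ_c) = 0.458 / (1 + 0.108 × 13.5) = 0.458 / 2.458 = 0.1863 g VSS per g BOD₅ removed.

Y_obs ≈ 0.186 g VSS/g BOD₅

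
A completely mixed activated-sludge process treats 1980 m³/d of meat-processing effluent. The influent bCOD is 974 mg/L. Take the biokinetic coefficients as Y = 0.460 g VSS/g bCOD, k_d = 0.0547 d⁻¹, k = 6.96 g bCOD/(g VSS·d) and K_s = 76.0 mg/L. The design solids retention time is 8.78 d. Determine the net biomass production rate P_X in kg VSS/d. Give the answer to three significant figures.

From the Monod/SRT balance for a CMAS, S = K_s·(1+k_d θ_c)/[θ_c·(Y k − k_d) − 1] = 76.0 × (1 + 0.0547 × 8.78) / [8.78 × (0.460 × 6.96 − 0.0547) − 1] = 112.5 / 26.63 = 4.225 mg/L.
Correct the yield for decay: Y_obs = Y/(1 + k_d θ_c) = 0.460 / (1 + 0.0547 × 8.78) = 0.460 / 1.480 = 0.3108.
Q·(S₀ − S) = 1980 × (974 − 4.22) × 10⁻³ = 1920 kg/d removed.
Net biomass production P_X = Y_obs × Q·(S₀ − S) = 0.3108 × 1920 = 596.7 kg VSS/d.

P_X ≈ 597 kg VSS/d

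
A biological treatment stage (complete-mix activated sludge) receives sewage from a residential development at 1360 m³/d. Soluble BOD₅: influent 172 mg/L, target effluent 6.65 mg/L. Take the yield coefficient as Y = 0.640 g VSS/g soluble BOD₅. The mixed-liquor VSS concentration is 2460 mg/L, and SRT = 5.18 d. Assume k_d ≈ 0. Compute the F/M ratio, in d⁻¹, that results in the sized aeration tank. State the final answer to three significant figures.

Biomass mass balance (decay neglected): V·X = Y·Q·(S₀ − S)·θ_c, so V = 0.640 × 1360 × (172 − 6.65) × 5.18 / 2460 = 303.1 m³.
F/M = Q·S₀ / (V·X) = 1360 × 172 / (303.1 × 2460) = 0.3138 g soluble BOD₅·(g VSS·d)⁻¹.

F/M ≈ 0.314 d⁻¹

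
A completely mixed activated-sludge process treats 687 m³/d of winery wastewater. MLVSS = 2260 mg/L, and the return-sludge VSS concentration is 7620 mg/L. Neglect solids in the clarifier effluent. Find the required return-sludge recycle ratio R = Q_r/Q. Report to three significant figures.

R ≈ 0.422

R = Q_r/Q = X/(X_r − X) = 2260 / (7620 − 2260) = 0.4216.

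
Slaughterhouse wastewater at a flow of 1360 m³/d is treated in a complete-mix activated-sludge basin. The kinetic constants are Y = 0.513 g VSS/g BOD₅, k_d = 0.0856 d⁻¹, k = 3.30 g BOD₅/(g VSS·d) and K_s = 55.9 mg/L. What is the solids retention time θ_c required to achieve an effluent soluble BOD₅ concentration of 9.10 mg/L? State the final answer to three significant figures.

θ_c ≈ 6.60 d

At the target effluent, Y k S/(K_s+S) = 0.513×3.30×9.10/65.00 = 0.2370 d⁻¹.
Then 1/θ_c = μ − k_d = 0.2370 − 0.0856 = 0.1514 d⁻¹, giving θ_c = 6.605 d.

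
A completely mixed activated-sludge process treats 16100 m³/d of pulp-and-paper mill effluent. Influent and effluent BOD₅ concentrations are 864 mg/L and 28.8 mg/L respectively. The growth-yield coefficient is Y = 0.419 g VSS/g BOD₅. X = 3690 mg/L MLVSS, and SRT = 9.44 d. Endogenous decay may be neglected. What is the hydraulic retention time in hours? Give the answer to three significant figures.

τ ≈ 21.5 h

V·X = Y·Q·ΔS·θ_c gives V = 0.419 × 16100 × (864 − 28.8) × 9.44 / 3690 = 14414 m³.
HRT = V/Q = 14414 m³ / 16100 m³·d⁻¹ = 0.8953 d × 24 = 21.49 h.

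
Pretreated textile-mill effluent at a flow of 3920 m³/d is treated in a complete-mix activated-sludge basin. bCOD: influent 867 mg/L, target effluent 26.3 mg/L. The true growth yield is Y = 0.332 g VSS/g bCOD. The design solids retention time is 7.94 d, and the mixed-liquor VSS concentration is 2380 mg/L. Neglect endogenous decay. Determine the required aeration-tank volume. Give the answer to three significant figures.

V ≈ 3650 m³

Biomass mass balance (decay neglected): V·X = Y·Q·(S₀ − S)·θ_c, so V = 0.332 × 3920 × (867 − 26.3) × 7.94 / 2380 = 3650 m³.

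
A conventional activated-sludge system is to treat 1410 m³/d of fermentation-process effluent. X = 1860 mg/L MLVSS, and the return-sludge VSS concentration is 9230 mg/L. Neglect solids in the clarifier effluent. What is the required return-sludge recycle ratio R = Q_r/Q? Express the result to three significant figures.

Solids balance on the clarifier gives (1+R)X = R·X_r, so R = X/(X_r − X) = 1860 / (9230 − 1860) = 0.2524.

R ≈ 0.252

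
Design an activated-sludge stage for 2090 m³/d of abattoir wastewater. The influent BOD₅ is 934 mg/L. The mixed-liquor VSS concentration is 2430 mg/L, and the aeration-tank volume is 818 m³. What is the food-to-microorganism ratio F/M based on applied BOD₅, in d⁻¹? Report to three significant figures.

Food-to-microorganism ratio F/M = Q S₀ / (V X) = 2090 × 934 / (818.0 × 2430) = 0.9820 d⁻¹.

F/M ≈ 0.982 d⁻¹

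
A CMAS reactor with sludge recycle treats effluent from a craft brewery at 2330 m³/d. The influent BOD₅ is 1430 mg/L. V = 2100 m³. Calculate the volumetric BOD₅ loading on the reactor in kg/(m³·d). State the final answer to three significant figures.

L_v ≈ 1.59 kg BOD₅/(m³·d)

Applied BOD₅ load per unit volume = Q·S₀/V = (2330 × 1430/1000)/2100 = 1.587 kg BOD₅·m⁻³·d⁻¹.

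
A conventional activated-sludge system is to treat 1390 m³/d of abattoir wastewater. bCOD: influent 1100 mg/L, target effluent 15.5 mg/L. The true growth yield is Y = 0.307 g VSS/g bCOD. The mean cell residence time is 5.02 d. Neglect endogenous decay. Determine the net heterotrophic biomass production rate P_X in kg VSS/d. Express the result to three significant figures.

P_X ≈ 463 kg VSS/d

Since k_d ≈ 0, Y_obs = Y = 0.307 g VSS/g bCOD.
Substrate removed = Q·(S₀ − S) = 1390 m³/d × (1100 − 15.5) g/m³ = 1.51×10^6 g/d = 1507 kg/d.
P_X = Y_obs · Q(S₀ − S) = 0.3070 × 1507 = 462.8 kg VSS/d.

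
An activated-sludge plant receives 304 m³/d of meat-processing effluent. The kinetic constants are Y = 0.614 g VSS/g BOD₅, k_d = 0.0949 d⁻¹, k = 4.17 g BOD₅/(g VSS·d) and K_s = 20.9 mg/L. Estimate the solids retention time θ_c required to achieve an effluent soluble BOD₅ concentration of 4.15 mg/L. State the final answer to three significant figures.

At the target effluent, Y k S/(K_s+S) = 0.614×4.17×4.15/25.05 = 0.4242 d⁻¹.
1/θ_c = 0.4242 − 0.0949 = 0.3293 d⁻¹, so θ_c = 3.037 d.

θ_c ≈ 3.04 d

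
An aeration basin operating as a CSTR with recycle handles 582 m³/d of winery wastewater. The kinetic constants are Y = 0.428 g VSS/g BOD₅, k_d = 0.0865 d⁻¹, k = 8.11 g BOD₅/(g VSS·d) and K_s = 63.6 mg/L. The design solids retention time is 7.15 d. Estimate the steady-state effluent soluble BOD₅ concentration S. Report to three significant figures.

From the Monod/SRT balance for a CMAS, S = K_s·(1+k_d θ_c)/[θ_c·(Y k − k_d) − 1] = 63.6 × (1 + 0.0865 × 7.15) / [7.15 × (0.428 × 8.11 − 0.0865) − 1] = 102.9 / 23.20 = 4.437 mg/L.

S ≈ 4.44 mg/L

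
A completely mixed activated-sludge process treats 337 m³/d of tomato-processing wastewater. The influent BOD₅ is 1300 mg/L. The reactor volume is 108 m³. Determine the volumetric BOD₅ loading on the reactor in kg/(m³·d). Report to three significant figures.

Applied BOD₅ load per unit volume = Q·S₀/V = (337 × 1300/1000)/108.0 = 4.056 kg BOD₅·m⁻³·d⁻¹.

L_v ≈ 4.06 kg BOD₅/(m³·d)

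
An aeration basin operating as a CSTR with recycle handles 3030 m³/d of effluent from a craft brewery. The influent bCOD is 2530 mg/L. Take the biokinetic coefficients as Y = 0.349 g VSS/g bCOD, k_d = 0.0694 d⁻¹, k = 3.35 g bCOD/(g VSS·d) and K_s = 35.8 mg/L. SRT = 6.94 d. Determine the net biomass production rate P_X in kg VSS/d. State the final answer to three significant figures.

Effluent substrate depends only on kinetics and SRT: S = K_s(1 + k_d θ_c) / [θ_c(Yk − k_d) − 1] = 35.8 × (1 + 0.0694 × 6.94) / [6.94 × (0.349 × 3.35 − 0.0694) − 1] = 53.04 / 6.632 = 7.998 mg/L.
The observed yield is Y_obs = Y/(1 + k_d·θ_c) = 0.349 / (1 + 0.0694 × 6.94) = 0.349 / 1.482 = 0.2356 g VSS per g bCOD removed.
Substrate removed = Q·(S₀ − S) = 3030 m³/d × (2530 − 8.00) g/m³ = 7.64×10^6 g/d = 7642 kg/d.
Net biomass production P_X = Y_obs × Q·(S₀ − S) = 0.2356 × 7642 = 1800 kg VSS/d.

P_X ≈ 1800 kg VSS/d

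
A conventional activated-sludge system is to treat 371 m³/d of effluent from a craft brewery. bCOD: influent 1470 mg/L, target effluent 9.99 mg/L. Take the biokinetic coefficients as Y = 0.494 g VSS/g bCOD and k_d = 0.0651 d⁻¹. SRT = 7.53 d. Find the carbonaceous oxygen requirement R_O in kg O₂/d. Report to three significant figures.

R_O ≈ 287 kg O₂/d

Y_obs = Y / (1 + k_d θ_c) = 0.494 / (1 + 0.0651 × 7.53) = 0.494 / 1.490 = 0.3315.
Mass of bCOD removed per day: Q(S₀ − S) = 371 × 1460 g/m³ = 541.7 kg/d.
Biomass synthesised: P_X = Y_obs × 541.7 = 179.6 kg VSS/d.
Carbonaceous O₂ demand = substrate oxidised − cell-mass equivalent = 541.7 − 1.42 × 179.6 = 286.7 kg O₂/d.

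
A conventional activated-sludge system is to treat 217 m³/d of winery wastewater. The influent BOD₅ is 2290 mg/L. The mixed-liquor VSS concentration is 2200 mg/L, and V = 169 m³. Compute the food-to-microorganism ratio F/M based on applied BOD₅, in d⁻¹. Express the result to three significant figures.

F/M ≈ 1.34 d⁻¹

F/M = applied load / biomass = Q·S₀/(V·X) = 217 × 2290 / (169.0 × 2200) = 1.337 d⁻¹.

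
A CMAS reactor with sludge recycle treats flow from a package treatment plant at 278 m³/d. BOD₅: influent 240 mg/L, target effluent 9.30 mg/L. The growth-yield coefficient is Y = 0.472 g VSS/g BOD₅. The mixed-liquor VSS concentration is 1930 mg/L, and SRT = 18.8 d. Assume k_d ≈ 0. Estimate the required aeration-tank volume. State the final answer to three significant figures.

V ≈ 295 m³

With k_d = 0 the design equation reduces to V = Y Q (S₀−S) θ_c / X = 0.472 × 278 × (240 − 9.30) × 18.8 / 1930 = 294.9 m³.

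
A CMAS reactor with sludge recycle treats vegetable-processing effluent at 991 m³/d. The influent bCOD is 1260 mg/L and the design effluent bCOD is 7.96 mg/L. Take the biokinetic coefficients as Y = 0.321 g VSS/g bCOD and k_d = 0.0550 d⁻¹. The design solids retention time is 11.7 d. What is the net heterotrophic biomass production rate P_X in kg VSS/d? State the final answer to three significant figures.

Correct the yield for decay: Y_obs = Y/(1 + k_d θ_c) = 0.321 / (1 + 0.0550 × 11.7) = 0.321 / 1.643 = 0.1953.
Mass of bCOD removed per day: Q(S₀ − S) = 991 × 1252 g/m³ = 1241 kg/d.
Biomass produced: P_X = Y_obs·Q·ΔS = 0.1953 × 1241 ≈ 242.3 kg VSS/d.

P_X ≈ 242 kg VSS/d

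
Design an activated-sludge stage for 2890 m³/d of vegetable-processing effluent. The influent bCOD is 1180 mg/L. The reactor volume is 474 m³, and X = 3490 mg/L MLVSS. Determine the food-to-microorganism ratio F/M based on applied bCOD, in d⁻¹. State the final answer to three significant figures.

Food-to-microorganism ratio F/M = Q S₀ / (V X) = 2890 × 1180 / (474.0 × 3490) = 2.061 d⁻¹.

F/M ≈ 2.06 d⁻¹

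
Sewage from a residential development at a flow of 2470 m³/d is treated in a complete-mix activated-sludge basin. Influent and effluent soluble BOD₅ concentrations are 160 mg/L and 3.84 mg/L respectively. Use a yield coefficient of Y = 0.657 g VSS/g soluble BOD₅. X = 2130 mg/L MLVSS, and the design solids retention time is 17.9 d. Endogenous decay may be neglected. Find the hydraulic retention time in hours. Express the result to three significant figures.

V·X = Y·Q·ΔS·θ_c gives V = 0.657 × 2470 × (160 − 3.84) × 17.9 / 2130 = 2130 m³.
τ = V/Q = 2130/2470 = 0.8622 d, or 20.69 h.

τ ≈ 20.7 h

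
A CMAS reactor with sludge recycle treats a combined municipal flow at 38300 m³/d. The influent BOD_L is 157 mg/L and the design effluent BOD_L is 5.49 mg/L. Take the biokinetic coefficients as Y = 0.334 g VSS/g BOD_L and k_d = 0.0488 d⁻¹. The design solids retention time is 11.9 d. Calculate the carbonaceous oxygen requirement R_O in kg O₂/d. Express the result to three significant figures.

R_O ≈ 4060 kg O₂/d

The observed yield is Y_obs = Y/(1 + k_d·θ_c) = 0.334 / (1 + 0.0488 × 11.9) = 0.334 / 1.581 = 0.2113 g VSS per g BOD_L removed.
Substrate removed = Q·(S₀ − S) = 38300 m³/d × (157 − 5.49) g/m³ = 5.8×10^6 g/d = 5803 kg/d.
Net sludge production P_X = 0.2113 × 5803 = 1226 kg VSS/d.
R_O = Q·ΔS − 1.42 P_X = 5803 − 1741 = 4062 kg O₂/d.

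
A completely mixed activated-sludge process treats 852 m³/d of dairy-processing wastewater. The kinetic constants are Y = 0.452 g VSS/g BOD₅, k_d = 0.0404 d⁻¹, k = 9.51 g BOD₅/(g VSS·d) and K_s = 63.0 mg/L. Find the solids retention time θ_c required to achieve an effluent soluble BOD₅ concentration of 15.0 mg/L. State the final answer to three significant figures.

At the target effluent, Y k S/(K_s+S) = 0.452×9.51×15.0/78.00 = 0.8266 d⁻¹.
Then 1/θ_c = μ − k_d = 0.8266 − 0.0404 = 0.7862 d⁻¹, giving θ_c = 1.272 d.

θ_c ≈ 1.27 d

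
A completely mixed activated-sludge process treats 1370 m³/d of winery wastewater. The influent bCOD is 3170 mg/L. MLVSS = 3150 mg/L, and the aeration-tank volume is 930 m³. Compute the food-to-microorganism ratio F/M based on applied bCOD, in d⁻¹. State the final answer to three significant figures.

F/M ≈ 1.48 d⁻¹

Food-to-microorganism ratio F/M = Q S₀ / (V X) = 1370 × 3170 / (930.0 × 3150) = 1.482 d⁻¹.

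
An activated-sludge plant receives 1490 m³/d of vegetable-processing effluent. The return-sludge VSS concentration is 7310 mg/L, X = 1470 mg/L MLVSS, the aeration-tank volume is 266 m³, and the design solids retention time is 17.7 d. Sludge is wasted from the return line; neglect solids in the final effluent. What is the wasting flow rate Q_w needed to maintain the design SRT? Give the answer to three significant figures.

θ_c = V·X/(Q_w·X_r) when wasting from the recycle, so Q_w = V·X/(θ_c·X_r) = 266.0 × 1470 / (17.7 × 7310) = 3.022 m³/d.

Q_w ≈ 3.02 m³/d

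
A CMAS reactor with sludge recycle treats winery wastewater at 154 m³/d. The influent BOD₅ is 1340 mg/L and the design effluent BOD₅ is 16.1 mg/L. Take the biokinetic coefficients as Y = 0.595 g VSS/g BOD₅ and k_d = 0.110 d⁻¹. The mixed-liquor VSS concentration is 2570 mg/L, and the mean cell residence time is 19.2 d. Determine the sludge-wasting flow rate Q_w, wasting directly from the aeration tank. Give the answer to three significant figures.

From the SRT design equation V = Y Q (S₀−S) θ_c / [X (1 + k_d θ_c)] = 0.595 × 154 × (1340 − 16.1) × 19.2 / [2570 × (1 + 0.110 × 19.2)] = 2.33×10^6 / 7998 = 291.2 m³.
Wasting from the aeration tank: Q_w = V / θ_c = 291.2 / 19.2 = 15.17 m³/d.

Q_w ≈ 15.2 m³/d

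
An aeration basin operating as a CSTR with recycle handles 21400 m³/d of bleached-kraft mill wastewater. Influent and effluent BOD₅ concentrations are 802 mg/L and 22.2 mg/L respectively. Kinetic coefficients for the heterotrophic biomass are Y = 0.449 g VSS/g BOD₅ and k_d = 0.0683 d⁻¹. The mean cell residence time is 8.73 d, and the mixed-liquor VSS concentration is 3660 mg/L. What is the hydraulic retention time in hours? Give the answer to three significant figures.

Steady-state biomass mass balance: V·X·(1 + k_d·θ_c) = Y·Q·(S₀ − S)·θ_c, so V = 0.449 × 21400 × (802 − 22.2) × 8.73 / [3660 × (1 + 0.0683 × 8.73)] = 6.54×10^7 / 5842 = 11196 m³.
Hydraulic retention time τ = V/Q = 11196 / 21400 = 0.5232 d = 12.56 h.

τ ≈ 12.6 h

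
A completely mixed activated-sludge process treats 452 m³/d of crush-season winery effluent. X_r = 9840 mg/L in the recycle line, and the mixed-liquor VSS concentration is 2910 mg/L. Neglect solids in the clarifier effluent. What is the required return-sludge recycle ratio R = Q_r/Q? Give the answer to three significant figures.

R = Q_r/Q = X/(X_r − X) = 2910 / (9840 − 2910) = 0.4199.

R ≈ 0.420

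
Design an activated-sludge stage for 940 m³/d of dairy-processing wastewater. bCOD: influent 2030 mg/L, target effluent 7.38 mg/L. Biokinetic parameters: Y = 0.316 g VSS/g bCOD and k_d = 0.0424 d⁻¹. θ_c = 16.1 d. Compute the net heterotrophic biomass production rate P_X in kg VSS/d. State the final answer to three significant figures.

Y_obs = Y / (1 + k_d θ_c) = 0.316 / (1 + 0.0424 × 16.1) = 0.316 / 1.683 = 0.1878.
Substrate removed = Q·(S₀ − S) = 940 m³/d × (2030 − 7.38) g/m³ = 1.9×10^6 g/d = 1901 kg/d.
So the net sludge growth is P_X = 0.1878 × 1901 = 357.1 kg VSS/d.

P_X ≈ 357 kg VSS/d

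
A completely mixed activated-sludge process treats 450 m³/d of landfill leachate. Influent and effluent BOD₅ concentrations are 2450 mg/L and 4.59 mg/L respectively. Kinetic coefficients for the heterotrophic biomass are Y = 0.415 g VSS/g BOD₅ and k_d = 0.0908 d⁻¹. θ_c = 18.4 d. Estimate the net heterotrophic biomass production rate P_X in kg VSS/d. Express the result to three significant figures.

Correct the yield for decay: Y_obs = Y/(1 + k_d θ_c) = 0.415 / (1 + 0.0908 × 18.4) = 0.415 / 2.671 = 0.1554.
Q·(S₀ − S) = 450 × (2450 − 4.59) × 10⁻³ = 1100 kg/d removed.
P_X = Y_obs · Q(S₀ − S) = 0.1554 × 1100 = 171.0 kg VSS/d.

P_X ≈ 171 kg VSS/d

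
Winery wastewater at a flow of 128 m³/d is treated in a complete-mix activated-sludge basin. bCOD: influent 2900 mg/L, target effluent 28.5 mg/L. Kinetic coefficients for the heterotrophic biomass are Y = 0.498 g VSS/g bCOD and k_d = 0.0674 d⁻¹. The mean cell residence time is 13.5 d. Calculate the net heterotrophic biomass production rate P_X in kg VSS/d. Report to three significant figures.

P_X ≈ 95.8 kg VSS/d

Y_obs = Y / (1 + k_d θ_c) = 0.498 / (1 + 0.0674 × 13.5) = 0.498 / 1.910 = 0.2607.
Mass of bCOD removed per day: Q(S₀ − S) = 128 × 2872 g/m³ = 367.6 kg/d.
Biomass produced: P_X = Y_obs·Q·ΔS = 0.2607 × 367.6 ≈ 95.84 kg VSS/d.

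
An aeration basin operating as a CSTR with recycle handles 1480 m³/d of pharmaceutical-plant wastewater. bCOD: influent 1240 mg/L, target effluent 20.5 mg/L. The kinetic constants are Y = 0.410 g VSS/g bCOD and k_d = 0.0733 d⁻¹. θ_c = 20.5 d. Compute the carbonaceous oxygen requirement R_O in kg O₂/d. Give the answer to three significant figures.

R_O ≈ 1380 kg O₂/d

Correct the yield for decay: Y_obs = Y/(1 + k_d θ_c) = 0.410 / (1 + 0.0733 × 20.5) = 0.410 / 2.503 = 0.1638.
Substrate removed = Q·(S₀ − S) = 1480 m³/d × (1240 − 20.5) g/m³ = 1.8×10^6 g/d = 1805 kg/d.
Net sludge production P_X = 0.1638 × 1805 = 295.7 kg VSS/d.
R_O = Q·(S₀ − S) − 1.42·P_X = 1805 − 1.42 × 295.7 = 1385 kg O₂/d.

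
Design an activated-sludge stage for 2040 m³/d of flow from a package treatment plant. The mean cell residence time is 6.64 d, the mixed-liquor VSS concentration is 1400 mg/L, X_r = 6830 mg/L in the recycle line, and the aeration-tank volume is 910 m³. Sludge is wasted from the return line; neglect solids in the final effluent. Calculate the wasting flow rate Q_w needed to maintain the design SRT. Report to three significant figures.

Q_w ≈ 28.1 m³/d

Wasting from the return line (neglecting effluent solids): Q_w = V·X / (θ_c·X_r) = 910.0 × 1400 / (6.64 × 6830) = 28.09 m³/d.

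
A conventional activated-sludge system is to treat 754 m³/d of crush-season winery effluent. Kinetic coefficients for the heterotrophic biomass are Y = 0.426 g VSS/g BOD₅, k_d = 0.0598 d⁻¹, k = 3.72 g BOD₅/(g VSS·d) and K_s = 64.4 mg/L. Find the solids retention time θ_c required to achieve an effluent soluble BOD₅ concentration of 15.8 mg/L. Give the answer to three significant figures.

θ_c ≈ 3.96 d

At the target effluent, Y k S/(K_s+S) = 0.426×3.72×15.8/80.20 = 0.3122 d⁻¹.
1/θ_c = 0.3122 − 0.0598 = 0.2524 d⁻¹, so θ_c = 3.962 d.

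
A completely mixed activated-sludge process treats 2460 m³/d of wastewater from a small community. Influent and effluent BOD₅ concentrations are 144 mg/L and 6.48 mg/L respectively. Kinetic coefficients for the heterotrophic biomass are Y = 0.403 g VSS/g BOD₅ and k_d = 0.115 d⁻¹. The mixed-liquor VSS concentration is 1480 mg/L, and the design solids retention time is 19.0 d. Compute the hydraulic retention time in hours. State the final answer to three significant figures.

τ ≈ 5.36 h

From the SRT design equation V = Y Q (S₀−S) θ_c / [X (1 + k_d θ_c)] = 0.403 × 2460 × (144 − 6.48) × 19.0 / [1480 × (1 + 0.115 × 19.0)] = 2.59×10^6 / 4714 = 549.5 m³.
τ = V/Q = 549.5/2460 = 0.2234 d, or 5.361 h.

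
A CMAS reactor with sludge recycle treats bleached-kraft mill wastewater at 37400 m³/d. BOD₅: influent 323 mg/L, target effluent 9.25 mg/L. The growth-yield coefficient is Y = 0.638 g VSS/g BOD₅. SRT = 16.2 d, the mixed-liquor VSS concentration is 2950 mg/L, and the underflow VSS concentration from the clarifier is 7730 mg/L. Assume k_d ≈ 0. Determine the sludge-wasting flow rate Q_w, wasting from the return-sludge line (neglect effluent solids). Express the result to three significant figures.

Q_w ≈ 968 m³/d

With k_d = 0 the design equation reduces to V = Y Q (S₀−S) θ_c / X = 0.638 × 37400 × (323 − 9.25) × 16.2 / 2950 = 41112 m³.
Q_w = (V·X)/(θ_c X_r) = 41112 × 2950 / (16.2 × 7730) = 968.5 m³/d.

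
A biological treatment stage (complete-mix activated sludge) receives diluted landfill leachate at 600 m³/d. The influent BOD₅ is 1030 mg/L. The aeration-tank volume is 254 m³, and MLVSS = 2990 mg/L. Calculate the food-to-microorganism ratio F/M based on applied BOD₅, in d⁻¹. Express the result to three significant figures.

F/M = Q·S₀ / (V·X) = 600 × 1030 / (254.0 × 2990) = 0.8137 g BOD₅·(g VSS·d)⁻¹.

F/M ≈ 0.814 d⁻¹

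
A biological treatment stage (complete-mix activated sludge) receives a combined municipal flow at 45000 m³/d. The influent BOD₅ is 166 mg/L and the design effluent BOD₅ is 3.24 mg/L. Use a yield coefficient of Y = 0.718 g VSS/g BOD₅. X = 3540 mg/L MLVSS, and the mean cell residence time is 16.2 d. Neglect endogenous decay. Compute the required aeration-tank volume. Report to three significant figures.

V ≈ 24100 m³

V·X = Y·Q·ΔS·θ_c gives V = 0.718 × 45000 × (166 − 3.24) × 16.2 / 3540 = 24066 m³.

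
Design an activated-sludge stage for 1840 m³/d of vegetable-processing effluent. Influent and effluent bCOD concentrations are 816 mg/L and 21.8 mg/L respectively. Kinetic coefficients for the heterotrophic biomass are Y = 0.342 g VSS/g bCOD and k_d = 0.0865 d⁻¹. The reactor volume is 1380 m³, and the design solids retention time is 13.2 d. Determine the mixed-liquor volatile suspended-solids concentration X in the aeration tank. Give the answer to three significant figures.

Solving the biomass balance for X: X = Y Q (S₀−S) θ_c / [V (1+k_d θ_c)] = 0.342 × 1840 × (816 − 21.8) × 13.2 / [1380 × (1 + 0.0865 × 13.2)] = 2232 mg/L.

X ≈ 2230 mg/L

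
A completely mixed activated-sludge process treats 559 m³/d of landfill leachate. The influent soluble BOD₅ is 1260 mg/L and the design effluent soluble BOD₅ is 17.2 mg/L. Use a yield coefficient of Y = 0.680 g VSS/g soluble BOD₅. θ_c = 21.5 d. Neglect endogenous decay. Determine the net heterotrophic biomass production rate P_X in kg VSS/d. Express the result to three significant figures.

With endogenous decay neglected, the observed yield equals the true yield: Y_obs = Y = 0.680 g VSS/g soluble BOD₅.
Substrate removed = Q·(S₀ − S) = 559 m³/d × (1260 − 17.2) g/m³ = 6.95×10^5 g/d = 694.7 kg/d.
So the net sludge growth is P_X = 0.6800 × 694.7 = 472.4 kg VSS/d.

P_X ≈ 472 kg VSS/d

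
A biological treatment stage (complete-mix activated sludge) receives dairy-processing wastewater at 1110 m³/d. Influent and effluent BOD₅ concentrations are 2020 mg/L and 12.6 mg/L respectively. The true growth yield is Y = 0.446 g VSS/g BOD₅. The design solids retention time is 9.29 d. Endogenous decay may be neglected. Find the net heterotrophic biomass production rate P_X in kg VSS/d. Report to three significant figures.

P_X ≈ 994 kg VSS/d

No decay correction is needed, so Y_obs = Y = 0.446.
Substrate removed = Q·(S₀ − S) = 1110 m³/d × (2020 − 12.6) g/m³ = 2.23×10^6 g/d = 2228 kg/d.
Net biomass production P_X = Y_obs × Q·(S₀ − S) = 0.4460 × 2228 = 993.8 kg VSS/d.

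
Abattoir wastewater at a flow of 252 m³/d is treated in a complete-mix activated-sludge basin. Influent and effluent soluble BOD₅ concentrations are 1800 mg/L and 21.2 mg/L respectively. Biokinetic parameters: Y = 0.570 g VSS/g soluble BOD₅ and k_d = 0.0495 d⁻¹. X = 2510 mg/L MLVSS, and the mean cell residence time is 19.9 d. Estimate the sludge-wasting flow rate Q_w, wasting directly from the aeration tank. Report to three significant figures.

From the SRT design equation V = Y Q (S₀−S) θ_c / [X (1 + k_d θ_c)] = 0.570 × 252 × (1800 − 21.2) × 19.9 / [2510 × (1 + 0.0495 × 19.9)] = 5.08×10^6 / 4982 = 1020 m³.
Wasting from the aeration tank: Q_w = V / θ_c = 1020 / 19.9 = 51.28 m³/d.

Q_w ≈ 51.3 m³/d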